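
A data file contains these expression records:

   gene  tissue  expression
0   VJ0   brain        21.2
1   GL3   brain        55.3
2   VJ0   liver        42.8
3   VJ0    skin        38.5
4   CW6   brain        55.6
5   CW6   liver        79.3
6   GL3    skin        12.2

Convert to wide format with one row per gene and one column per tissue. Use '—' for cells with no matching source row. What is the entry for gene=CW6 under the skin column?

No long-format row has gene=CW6 and tissue=skin, so the cell is —.

—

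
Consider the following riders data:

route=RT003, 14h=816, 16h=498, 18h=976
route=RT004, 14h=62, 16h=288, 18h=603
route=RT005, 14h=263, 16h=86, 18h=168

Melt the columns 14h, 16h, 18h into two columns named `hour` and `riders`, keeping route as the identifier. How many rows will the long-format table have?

9

3 route values × 3 melted columns = 9 rows.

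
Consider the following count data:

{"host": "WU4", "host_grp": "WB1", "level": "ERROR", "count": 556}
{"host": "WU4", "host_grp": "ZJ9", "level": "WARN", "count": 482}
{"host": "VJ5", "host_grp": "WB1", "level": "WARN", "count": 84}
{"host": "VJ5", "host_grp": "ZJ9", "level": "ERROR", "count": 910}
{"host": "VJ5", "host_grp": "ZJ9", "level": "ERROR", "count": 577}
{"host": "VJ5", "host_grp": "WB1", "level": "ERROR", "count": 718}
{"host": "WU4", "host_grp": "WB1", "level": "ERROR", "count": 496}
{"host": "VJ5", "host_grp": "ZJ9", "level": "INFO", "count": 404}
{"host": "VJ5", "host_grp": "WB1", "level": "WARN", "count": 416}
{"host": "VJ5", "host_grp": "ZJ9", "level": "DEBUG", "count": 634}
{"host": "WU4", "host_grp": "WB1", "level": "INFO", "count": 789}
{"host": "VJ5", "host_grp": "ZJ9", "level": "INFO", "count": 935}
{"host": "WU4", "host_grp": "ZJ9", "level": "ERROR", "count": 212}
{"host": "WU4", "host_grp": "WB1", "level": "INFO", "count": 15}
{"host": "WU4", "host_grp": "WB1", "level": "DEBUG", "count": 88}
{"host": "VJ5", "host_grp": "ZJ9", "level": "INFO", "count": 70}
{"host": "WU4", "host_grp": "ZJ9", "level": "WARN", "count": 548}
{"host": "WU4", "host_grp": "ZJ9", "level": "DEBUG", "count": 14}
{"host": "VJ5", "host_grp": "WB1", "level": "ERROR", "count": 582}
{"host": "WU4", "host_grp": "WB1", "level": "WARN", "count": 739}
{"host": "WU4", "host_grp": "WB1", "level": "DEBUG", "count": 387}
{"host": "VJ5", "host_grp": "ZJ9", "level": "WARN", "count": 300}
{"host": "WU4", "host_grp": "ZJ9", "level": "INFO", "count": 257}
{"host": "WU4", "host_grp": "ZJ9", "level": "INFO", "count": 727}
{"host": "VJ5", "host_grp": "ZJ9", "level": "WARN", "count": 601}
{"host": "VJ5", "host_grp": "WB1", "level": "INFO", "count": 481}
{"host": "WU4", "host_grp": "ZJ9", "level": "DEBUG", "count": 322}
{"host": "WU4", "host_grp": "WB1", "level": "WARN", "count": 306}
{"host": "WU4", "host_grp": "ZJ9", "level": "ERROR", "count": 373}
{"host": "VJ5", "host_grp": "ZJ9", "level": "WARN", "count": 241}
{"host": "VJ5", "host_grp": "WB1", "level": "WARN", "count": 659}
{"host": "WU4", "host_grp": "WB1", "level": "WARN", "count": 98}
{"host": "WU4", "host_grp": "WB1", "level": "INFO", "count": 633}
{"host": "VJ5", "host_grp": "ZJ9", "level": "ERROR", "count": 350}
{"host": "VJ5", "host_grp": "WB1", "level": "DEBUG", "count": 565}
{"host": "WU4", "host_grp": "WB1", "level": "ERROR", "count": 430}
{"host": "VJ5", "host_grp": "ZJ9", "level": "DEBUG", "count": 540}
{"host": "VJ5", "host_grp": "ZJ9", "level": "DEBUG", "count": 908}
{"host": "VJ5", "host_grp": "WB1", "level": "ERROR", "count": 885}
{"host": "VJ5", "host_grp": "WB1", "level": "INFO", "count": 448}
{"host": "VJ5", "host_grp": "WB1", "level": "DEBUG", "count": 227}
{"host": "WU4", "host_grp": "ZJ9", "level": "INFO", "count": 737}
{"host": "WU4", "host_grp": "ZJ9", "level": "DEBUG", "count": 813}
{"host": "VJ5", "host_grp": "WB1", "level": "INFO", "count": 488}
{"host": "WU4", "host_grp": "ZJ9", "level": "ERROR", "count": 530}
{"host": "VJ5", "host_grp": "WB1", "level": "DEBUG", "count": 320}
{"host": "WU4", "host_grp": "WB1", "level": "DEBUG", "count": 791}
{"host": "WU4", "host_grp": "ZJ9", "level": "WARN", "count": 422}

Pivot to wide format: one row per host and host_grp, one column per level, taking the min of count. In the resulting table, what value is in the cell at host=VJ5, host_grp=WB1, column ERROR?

582

Rows with host=VJ5, host_grp=WB1 and level=ERROR: count values are 718, 582, 885.
min(718, 582, 885) = 582.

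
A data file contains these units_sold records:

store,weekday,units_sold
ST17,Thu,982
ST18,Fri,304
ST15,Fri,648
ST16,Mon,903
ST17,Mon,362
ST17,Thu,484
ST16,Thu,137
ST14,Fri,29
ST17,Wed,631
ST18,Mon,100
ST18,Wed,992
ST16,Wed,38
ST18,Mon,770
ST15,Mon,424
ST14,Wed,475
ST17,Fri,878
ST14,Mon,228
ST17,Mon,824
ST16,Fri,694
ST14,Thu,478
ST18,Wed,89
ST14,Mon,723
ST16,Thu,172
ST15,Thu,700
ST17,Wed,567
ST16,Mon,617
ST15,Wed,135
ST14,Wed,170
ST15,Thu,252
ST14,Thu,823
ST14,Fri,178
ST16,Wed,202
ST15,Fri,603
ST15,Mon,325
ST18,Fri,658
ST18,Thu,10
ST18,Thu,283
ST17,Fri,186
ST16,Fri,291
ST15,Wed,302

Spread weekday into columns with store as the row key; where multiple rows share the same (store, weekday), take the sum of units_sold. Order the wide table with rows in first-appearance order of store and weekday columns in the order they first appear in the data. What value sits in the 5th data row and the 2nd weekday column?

207

With rows in first-appearance order of store, row 5 is store=ST14. weekday columns in first-appearance order: Thu, Fri, Mon, Wed; column 2 is Fri.
Long rows with store=ST14, weekday=Fri: 29 + 178 = 207.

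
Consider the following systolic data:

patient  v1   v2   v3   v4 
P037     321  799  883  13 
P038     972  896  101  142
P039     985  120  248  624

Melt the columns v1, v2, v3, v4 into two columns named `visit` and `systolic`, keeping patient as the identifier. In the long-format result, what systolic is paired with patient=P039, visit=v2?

Unpivoting turns each (patient, wide-column) pair into one long row.
The wide cell at row P039, column v2 holds 120, so the long row (P039, v2) has systolic=120.

120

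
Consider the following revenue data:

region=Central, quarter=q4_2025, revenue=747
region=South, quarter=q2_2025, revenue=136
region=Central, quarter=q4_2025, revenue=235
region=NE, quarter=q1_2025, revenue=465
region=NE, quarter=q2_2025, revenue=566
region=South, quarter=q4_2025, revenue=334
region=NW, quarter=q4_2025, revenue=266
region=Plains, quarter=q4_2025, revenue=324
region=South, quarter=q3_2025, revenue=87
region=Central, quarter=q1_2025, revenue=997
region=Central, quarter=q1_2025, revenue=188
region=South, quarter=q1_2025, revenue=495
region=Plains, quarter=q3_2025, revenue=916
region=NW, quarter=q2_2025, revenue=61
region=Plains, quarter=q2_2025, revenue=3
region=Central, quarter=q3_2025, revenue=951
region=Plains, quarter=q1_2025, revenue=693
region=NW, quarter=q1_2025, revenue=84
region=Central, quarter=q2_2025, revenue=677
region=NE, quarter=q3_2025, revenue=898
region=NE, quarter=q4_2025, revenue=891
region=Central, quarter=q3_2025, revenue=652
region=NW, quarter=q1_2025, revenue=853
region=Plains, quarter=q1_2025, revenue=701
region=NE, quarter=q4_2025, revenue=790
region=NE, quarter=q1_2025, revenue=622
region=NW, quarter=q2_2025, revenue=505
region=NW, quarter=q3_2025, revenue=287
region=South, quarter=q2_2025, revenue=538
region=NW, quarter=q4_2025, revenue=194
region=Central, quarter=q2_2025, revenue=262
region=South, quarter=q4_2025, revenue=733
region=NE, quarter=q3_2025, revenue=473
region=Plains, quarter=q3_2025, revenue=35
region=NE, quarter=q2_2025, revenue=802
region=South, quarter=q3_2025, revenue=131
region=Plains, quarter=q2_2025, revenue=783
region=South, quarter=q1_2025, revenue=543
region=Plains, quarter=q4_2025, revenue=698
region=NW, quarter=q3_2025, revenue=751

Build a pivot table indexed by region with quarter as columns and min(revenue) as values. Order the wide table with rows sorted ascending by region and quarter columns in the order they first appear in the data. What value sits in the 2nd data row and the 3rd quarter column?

With rows sorted ascending by region, row 2 is region=NE. quarter columns in first-appearance order: q4_2025, q2_2025, q1_2025, q3_2025; column 3 is q1_2025.
Long rows with region=NE, quarter=q1_2025: min(465, 622) = 465.

465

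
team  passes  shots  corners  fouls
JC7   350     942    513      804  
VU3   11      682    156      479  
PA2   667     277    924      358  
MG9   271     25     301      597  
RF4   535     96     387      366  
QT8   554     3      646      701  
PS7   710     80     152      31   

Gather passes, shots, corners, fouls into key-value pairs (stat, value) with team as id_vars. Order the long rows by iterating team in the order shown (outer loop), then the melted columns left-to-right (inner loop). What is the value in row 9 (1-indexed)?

667

28 rows total (7 × 4). Row 9: index ⌊(9-1)/4⌋ = 2 into team → PA2; (9-1) mod 4 = 0 into the melted columns → passes.
So row 9 is (PA2, passes, 667); value = 667.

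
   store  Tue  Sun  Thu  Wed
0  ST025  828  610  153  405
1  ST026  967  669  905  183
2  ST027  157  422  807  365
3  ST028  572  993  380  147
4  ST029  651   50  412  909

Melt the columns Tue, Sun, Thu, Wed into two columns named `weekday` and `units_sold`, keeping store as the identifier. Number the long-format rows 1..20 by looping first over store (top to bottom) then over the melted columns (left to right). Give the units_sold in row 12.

20 rows total (5 × 4). Row 12: index ⌊(12-1)/4⌋ = 2 into store → ST027; (12-1) mod 4 = 3 into the melted columns → Wed.
So row 12 is (ST027, Wed, 365); units_sold = 365.

365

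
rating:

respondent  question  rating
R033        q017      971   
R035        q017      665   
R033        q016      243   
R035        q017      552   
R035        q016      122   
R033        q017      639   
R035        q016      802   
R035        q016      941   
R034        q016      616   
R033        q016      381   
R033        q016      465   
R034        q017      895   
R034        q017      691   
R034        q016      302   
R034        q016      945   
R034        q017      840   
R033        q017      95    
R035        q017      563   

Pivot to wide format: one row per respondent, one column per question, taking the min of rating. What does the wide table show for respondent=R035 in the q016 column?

Rows with respondent=R035 and question=q016: rating values are 122, 802, 941.
min(122, 802, 941) = 122.

122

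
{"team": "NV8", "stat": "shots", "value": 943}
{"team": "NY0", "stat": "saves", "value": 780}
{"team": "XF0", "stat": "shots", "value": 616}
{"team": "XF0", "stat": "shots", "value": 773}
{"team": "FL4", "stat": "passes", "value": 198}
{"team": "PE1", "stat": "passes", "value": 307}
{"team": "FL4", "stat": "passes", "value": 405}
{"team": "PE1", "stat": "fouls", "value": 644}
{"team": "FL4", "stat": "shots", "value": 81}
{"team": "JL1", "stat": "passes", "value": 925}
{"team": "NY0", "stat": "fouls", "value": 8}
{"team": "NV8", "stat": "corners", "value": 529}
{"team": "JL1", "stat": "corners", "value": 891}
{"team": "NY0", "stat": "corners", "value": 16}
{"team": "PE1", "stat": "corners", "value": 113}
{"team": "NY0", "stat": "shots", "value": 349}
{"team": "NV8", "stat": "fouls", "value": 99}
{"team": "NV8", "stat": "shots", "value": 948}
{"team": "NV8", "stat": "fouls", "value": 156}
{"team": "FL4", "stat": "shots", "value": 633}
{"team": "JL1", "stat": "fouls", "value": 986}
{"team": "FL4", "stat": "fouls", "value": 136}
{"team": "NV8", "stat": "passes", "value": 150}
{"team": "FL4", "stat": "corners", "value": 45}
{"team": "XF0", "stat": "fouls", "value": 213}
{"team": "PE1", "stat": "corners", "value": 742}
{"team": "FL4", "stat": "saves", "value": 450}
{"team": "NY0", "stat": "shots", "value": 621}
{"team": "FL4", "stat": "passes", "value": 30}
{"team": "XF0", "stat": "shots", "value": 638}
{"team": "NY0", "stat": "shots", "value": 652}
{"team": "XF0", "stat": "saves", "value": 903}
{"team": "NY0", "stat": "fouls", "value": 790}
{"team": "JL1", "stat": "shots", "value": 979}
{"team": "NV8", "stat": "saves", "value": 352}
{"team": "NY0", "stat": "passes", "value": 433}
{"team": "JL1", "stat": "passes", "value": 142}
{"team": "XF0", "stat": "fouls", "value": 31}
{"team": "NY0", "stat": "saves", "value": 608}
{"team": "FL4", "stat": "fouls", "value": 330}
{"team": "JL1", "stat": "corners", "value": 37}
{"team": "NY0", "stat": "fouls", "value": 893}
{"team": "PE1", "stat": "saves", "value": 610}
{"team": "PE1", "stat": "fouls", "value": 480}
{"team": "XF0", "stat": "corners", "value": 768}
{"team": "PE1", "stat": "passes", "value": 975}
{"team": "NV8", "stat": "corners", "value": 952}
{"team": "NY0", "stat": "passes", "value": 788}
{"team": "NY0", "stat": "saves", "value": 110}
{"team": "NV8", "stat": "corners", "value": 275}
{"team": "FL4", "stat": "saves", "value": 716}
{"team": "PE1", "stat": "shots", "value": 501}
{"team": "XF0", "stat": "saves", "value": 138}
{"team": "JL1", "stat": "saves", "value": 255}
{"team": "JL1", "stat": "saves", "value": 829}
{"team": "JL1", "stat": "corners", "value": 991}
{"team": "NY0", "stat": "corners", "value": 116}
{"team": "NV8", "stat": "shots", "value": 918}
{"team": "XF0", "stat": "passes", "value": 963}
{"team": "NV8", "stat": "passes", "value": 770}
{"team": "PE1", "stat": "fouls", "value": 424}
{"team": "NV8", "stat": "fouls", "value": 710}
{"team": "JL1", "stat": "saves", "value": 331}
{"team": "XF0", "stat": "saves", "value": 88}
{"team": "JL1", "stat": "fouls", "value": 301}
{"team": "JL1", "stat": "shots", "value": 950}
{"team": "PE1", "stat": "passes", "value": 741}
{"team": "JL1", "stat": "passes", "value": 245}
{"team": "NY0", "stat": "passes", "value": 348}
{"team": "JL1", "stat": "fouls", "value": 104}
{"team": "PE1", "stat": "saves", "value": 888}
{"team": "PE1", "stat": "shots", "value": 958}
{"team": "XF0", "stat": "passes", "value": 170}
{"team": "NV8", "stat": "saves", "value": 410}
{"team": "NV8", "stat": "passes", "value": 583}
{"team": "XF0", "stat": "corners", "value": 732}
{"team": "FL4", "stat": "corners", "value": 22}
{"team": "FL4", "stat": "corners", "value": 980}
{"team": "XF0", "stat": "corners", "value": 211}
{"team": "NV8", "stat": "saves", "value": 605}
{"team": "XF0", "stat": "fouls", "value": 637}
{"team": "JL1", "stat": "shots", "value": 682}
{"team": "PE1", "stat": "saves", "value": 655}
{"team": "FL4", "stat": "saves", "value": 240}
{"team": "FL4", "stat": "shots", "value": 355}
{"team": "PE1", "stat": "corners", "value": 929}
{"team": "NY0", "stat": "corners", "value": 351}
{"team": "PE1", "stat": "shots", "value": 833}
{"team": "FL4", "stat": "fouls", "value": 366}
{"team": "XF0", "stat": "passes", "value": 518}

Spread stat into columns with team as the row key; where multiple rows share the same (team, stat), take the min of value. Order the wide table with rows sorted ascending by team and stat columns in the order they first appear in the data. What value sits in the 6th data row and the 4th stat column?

With rows sorted ascending by team, row 6 is team=XF0. stat columns in first-appearance order: shots, saves, passes, fouls, corners; column 4 is fouls.
Long rows with team=XF0, stat=fouls: min(213, 31, 637) = 31.

31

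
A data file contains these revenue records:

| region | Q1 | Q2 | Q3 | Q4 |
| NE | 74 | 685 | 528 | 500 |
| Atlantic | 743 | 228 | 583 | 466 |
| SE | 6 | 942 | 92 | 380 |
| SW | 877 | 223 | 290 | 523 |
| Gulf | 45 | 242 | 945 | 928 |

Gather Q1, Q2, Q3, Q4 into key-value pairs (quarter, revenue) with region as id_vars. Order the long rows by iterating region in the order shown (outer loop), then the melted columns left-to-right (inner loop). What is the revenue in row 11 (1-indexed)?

92

20 rows total (5 × 4). Row 11: index ⌊(11-1)/4⌋ = 2 into region → SE; (11-1) mod 4 = 2 into the melted columns → Q3.
So row 11 is (SE, Q3, 92); revenue = 92.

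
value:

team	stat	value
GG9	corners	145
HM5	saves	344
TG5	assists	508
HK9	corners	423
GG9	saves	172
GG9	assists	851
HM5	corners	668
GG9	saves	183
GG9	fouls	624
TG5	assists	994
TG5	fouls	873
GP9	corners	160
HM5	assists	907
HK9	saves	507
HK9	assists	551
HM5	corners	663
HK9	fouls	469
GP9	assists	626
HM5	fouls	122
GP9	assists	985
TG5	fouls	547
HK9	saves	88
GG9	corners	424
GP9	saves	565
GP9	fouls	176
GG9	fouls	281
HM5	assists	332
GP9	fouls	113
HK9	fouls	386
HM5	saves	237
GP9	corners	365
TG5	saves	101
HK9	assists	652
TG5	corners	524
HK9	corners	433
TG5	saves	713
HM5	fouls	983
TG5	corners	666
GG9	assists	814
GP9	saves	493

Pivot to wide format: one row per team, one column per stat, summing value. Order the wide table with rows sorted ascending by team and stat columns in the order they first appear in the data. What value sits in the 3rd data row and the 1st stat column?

With rows sorted ascending by team, row 3 is team=HK9. stat columns in first-appearance order: corners, saves, assists, fouls; column 1 is corners.
Long rows with team=HK9, stat=corners: 423 + 433 = 856.

856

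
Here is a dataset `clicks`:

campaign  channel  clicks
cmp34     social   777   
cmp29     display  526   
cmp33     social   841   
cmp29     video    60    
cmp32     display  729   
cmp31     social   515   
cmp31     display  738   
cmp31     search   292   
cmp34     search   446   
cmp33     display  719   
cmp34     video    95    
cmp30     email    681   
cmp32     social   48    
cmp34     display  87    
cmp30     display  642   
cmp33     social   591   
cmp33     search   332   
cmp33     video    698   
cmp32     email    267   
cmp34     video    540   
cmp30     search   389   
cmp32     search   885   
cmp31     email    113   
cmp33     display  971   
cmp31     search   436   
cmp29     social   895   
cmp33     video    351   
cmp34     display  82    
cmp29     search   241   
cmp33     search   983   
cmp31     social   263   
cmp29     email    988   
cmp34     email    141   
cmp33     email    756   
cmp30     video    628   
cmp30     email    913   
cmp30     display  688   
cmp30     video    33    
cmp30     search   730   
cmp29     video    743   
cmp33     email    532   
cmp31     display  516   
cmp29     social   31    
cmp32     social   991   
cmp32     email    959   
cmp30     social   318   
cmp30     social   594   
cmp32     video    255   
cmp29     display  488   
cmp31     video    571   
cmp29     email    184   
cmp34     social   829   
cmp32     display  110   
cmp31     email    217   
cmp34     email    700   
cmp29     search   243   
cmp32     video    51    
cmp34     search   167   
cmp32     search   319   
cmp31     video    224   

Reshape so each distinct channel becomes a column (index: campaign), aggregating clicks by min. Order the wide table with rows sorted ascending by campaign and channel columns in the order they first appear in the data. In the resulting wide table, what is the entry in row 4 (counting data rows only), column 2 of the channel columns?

110

With rows sorted ascending by campaign, row 4 is campaign=cmp32. channel columns in first-appearance order: social, display, video, search, email; column 2 is display.
Long rows with campaign=cmp32, channel=display: min(729, 110) = 110.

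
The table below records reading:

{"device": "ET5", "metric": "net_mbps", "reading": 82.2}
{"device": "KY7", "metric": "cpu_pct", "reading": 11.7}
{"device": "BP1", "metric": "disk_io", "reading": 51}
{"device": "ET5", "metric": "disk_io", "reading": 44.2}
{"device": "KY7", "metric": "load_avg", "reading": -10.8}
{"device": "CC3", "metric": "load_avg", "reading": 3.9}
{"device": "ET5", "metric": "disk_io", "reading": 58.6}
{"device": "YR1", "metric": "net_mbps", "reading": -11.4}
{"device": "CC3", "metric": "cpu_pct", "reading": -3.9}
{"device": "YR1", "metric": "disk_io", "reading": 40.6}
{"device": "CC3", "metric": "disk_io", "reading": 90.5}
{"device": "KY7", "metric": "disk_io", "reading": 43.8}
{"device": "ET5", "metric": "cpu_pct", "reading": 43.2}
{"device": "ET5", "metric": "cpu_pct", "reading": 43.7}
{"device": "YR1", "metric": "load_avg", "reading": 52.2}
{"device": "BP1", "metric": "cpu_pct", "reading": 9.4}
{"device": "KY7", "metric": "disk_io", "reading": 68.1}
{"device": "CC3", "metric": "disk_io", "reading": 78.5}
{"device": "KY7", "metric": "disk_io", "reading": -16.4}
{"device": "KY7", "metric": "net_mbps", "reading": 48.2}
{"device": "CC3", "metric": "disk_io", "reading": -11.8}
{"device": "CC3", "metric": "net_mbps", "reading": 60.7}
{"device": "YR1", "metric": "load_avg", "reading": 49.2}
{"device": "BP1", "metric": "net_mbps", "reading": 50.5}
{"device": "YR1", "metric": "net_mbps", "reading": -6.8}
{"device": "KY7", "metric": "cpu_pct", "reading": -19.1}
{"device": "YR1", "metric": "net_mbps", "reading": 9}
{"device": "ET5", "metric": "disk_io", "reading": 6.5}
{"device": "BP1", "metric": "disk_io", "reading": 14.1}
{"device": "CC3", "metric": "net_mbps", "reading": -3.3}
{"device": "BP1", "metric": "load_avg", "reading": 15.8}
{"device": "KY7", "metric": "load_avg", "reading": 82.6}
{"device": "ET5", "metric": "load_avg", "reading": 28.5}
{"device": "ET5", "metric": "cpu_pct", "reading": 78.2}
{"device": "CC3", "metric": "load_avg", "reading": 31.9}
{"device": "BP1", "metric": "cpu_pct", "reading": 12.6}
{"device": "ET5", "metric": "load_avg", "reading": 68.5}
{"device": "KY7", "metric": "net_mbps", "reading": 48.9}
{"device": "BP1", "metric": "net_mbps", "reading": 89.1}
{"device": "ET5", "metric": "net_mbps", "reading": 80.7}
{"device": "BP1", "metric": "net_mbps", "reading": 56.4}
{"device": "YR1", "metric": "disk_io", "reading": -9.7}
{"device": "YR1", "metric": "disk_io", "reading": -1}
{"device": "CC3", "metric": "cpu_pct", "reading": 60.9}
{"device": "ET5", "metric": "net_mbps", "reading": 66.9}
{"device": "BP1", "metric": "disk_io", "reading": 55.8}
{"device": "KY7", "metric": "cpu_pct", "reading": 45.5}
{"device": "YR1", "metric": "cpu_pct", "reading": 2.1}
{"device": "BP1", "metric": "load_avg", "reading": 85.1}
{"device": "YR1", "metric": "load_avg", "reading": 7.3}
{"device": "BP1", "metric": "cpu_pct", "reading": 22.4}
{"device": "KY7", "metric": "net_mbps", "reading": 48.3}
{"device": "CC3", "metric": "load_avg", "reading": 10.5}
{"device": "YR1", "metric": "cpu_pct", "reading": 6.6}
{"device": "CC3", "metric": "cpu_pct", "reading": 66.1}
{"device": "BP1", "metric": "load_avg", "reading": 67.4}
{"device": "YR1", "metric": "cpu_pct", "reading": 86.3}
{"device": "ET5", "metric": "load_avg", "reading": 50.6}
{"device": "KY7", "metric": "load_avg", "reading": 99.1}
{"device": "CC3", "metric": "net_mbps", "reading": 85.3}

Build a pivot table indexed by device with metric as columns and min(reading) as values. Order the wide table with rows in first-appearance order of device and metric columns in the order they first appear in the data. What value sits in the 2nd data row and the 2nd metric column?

-19.1

With rows in first-appearance order of device, row 2 is device=KY7. metric columns in first-appearance order: net_mbps, cpu_pct, disk_io, load_avg; column 2 is cpu_pct.
Long rows with device=KY7, metric=cpu_pct: min(11.7, -19.1, 45.5) = -19.1.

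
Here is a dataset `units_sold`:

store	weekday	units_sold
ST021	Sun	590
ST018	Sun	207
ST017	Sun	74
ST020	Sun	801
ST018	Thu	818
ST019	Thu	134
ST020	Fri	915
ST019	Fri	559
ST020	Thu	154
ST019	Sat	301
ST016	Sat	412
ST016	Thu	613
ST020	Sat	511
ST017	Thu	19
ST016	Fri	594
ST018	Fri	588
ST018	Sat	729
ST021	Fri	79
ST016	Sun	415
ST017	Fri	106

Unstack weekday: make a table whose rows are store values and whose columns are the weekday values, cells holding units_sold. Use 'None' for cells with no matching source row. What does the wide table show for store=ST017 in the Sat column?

No long-format row has store=ST017 and weekday=Sat, so the cell is None.

None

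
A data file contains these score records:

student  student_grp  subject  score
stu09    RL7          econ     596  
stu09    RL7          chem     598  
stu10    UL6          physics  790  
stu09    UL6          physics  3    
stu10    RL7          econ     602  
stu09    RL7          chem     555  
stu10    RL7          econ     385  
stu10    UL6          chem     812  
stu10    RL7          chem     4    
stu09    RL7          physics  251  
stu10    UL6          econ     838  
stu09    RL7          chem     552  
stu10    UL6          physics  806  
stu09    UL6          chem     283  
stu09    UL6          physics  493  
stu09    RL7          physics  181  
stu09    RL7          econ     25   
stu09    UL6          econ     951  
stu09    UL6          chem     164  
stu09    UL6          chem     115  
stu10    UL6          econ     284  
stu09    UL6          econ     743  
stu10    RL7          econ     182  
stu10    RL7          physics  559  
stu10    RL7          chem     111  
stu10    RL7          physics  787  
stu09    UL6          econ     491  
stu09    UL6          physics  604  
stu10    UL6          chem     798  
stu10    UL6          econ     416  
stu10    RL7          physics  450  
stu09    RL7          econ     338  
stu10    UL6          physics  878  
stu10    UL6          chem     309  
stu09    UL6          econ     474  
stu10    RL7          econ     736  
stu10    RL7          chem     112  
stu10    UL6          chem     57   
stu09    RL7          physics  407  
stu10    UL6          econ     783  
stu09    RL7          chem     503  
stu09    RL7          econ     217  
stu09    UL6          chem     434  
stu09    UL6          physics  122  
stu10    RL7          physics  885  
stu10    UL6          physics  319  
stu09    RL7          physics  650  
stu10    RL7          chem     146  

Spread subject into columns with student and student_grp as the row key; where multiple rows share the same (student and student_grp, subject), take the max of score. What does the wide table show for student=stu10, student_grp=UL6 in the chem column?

Rows with student=stu10, student_grp=UL6 and subject=chem: score values are 812, 798, 309, 57.
max(812, 798, 309, 57) = 812.

812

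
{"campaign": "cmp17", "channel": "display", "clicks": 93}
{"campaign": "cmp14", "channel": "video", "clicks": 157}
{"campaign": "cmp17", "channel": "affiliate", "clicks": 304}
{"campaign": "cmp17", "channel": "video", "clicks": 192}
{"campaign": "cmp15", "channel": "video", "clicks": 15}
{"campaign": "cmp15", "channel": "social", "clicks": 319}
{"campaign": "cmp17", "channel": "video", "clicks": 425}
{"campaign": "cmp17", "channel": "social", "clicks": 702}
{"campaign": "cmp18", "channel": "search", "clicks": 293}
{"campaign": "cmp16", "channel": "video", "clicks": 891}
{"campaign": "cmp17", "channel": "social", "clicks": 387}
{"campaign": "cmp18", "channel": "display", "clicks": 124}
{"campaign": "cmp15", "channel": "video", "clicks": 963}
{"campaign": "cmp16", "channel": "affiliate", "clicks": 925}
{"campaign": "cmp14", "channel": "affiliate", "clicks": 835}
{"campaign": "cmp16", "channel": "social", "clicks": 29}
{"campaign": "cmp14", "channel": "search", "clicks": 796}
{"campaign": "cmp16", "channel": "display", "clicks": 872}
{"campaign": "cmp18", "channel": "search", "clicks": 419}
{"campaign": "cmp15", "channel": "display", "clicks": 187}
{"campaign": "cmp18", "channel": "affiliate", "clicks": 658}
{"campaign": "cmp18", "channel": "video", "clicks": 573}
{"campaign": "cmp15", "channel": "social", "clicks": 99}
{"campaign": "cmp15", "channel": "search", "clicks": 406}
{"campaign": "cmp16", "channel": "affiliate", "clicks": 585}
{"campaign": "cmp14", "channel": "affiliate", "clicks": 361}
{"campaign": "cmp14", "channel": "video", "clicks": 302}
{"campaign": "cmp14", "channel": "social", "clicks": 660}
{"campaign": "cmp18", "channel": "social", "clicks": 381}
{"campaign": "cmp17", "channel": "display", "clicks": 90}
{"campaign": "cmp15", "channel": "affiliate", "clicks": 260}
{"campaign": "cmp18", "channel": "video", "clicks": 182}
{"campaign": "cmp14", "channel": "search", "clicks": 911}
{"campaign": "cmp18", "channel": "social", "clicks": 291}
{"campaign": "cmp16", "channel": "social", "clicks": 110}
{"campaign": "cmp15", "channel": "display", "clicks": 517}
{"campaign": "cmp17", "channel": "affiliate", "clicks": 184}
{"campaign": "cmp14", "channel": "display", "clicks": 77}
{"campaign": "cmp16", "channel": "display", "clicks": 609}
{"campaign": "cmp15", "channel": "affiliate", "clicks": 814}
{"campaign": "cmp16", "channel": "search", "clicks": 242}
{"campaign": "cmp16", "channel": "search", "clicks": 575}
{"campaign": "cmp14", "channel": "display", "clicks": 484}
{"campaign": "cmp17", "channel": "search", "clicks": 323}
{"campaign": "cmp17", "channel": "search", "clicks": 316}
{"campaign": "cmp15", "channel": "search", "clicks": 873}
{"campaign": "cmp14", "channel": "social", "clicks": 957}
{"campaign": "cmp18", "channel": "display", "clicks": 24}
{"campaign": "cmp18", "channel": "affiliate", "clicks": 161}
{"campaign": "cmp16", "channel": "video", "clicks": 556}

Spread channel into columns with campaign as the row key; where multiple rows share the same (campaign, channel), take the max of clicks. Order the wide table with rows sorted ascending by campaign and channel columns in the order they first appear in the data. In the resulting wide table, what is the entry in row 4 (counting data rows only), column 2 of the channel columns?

With rows sorted ascending by campaign, row 4 is campaign=cmp17. channel columns in first-appearance order: display, video, affiliate, social, search; column 2 is video.
Long rows with campaign=cmp17, channel=video: max(192, 425) = 425.

425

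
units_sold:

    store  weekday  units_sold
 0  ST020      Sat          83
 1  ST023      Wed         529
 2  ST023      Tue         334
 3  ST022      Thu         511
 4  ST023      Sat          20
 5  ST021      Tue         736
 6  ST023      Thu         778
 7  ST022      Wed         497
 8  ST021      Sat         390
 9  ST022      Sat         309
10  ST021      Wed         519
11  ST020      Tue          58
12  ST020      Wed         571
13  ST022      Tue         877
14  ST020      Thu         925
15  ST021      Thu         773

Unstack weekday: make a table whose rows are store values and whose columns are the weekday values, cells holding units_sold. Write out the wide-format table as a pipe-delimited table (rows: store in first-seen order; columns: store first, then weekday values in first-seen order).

| store | Sat | Wed | Tue | Thu |
| ST020 | 83 | 571 | 58 | 925 |
| ST023 | 20 | 529 | 334 | 778 |
| ST022 | 309 | 497 | 877 | 511 |
| ST021 | 390 | 519 | 736 | 773 |

Columns: store plus the 4 distinct weekday values (Sat, Wed, Tue, Thu).
For example, row ST020 column Sat takes units_sold=83 from the long row (ST020, Sat).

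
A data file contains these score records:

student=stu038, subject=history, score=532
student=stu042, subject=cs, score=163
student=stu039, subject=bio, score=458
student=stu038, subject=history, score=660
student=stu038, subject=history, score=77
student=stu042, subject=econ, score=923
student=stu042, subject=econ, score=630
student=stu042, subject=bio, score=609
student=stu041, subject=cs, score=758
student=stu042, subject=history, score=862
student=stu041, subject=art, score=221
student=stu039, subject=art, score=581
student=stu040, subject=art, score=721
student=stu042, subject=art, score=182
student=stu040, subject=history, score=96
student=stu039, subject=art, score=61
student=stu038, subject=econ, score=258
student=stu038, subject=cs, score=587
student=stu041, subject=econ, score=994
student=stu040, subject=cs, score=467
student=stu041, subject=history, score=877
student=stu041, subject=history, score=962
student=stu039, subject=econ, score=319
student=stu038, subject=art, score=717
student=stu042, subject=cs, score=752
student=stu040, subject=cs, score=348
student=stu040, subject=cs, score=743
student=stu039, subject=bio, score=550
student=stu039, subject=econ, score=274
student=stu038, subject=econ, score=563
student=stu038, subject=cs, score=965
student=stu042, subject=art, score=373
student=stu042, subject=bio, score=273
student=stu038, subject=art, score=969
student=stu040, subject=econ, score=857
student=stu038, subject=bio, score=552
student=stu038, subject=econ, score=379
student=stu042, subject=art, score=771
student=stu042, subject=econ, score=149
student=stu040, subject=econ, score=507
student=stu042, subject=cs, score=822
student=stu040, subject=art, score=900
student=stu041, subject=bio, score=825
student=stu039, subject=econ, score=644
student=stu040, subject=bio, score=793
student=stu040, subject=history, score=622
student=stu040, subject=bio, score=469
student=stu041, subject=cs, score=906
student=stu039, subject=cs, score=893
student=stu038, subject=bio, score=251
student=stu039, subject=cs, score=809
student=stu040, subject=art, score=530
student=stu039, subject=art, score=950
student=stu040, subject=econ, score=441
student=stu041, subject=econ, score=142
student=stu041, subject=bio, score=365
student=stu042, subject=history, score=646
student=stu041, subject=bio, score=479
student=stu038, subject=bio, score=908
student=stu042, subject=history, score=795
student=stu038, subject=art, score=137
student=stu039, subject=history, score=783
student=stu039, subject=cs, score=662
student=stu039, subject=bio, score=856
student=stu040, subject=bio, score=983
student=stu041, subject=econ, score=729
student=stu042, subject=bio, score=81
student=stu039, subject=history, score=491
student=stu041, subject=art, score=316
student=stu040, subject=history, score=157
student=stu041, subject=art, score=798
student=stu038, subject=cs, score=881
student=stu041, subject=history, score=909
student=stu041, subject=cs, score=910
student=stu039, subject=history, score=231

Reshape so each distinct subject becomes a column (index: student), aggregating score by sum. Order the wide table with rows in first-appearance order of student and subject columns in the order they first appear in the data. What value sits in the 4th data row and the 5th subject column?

1335

With rows in first-appearance order of student, row 4 is student=stu041. subject columns in first-appearance order: history, cs, bio, econ, art; column 5 is art.
Long rows with student=stu041, subject=art: 221 + 316 + 798 = 1335.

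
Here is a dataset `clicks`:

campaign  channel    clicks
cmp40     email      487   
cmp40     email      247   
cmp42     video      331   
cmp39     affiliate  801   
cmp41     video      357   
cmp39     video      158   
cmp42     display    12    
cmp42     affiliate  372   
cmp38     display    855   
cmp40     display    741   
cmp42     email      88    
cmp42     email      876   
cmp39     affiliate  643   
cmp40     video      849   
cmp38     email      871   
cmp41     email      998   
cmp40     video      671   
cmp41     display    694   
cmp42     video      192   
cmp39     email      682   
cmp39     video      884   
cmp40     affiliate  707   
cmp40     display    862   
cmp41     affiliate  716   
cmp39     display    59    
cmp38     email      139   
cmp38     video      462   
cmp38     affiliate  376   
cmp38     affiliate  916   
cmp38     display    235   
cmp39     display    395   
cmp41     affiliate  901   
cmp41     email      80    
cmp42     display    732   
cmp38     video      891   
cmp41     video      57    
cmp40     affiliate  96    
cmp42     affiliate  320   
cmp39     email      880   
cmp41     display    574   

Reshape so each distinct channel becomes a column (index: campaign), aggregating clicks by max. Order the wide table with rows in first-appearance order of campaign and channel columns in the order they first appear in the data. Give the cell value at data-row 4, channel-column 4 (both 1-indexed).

694

With rows in first-appearance order of campaign, row 4 is campaign=cmp41. channel columns in first-appearance order: email, video, affiliate, display; column 4 is display.
Long rows with campaign=cmp41, channel=display: max(694, 574) = 694.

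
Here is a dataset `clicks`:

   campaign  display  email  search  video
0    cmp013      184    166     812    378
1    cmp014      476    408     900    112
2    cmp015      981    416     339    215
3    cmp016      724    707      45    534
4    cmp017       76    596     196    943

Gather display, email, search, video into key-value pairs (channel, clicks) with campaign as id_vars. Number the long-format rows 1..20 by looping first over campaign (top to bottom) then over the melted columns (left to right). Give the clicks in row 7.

20 rows total (5 × 4). Row 7: index ⌊(7-1)/4⌋ = 1 into campaign → cmp014; (7-1) mod 4 = 2 into the melted columns → search.
So row 7 is (cmp014, search, 900); clicks = 900.

900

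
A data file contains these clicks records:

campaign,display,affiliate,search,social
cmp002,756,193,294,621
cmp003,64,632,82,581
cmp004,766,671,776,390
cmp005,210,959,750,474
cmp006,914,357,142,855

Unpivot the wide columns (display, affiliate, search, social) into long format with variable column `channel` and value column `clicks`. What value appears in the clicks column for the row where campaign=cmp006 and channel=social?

855

Unpivoting turns each (campaign, wide-column) pair into one long row.
The wide cell at row cmp006, column social holds 855, so the long row (cmp006, social) has clicks=855.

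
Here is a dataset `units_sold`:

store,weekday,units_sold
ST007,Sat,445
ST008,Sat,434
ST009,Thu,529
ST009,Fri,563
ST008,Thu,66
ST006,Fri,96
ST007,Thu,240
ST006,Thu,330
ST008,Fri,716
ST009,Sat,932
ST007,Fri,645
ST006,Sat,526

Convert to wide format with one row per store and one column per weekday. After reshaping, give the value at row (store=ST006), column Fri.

Wide layout: rows indexed by store, columns are the 3 distinct weekday values (Sat, Thu, Fri).
Cell (store=ST006, weekday=Fri) draws from the long row where store=ST006 and weekday=Fri, which has units_sold=96.

96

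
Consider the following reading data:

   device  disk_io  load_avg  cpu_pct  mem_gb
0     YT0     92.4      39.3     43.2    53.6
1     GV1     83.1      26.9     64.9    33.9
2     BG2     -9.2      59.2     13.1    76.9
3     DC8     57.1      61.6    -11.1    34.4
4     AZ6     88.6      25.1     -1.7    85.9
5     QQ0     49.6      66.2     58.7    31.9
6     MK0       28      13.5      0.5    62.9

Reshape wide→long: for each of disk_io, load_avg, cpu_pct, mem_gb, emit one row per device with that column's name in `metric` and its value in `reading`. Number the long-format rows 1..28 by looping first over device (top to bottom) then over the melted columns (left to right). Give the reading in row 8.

28 rows total (7 × 4). Row 8: index ⌊(8-1)/4⌋ = 1 into device → GV1; (8-1) mod 4 = 3 into the melted columns → mem_gb.
So row 8 is (GV1, mem_gb, 33.9); reading = 33.9.

33.9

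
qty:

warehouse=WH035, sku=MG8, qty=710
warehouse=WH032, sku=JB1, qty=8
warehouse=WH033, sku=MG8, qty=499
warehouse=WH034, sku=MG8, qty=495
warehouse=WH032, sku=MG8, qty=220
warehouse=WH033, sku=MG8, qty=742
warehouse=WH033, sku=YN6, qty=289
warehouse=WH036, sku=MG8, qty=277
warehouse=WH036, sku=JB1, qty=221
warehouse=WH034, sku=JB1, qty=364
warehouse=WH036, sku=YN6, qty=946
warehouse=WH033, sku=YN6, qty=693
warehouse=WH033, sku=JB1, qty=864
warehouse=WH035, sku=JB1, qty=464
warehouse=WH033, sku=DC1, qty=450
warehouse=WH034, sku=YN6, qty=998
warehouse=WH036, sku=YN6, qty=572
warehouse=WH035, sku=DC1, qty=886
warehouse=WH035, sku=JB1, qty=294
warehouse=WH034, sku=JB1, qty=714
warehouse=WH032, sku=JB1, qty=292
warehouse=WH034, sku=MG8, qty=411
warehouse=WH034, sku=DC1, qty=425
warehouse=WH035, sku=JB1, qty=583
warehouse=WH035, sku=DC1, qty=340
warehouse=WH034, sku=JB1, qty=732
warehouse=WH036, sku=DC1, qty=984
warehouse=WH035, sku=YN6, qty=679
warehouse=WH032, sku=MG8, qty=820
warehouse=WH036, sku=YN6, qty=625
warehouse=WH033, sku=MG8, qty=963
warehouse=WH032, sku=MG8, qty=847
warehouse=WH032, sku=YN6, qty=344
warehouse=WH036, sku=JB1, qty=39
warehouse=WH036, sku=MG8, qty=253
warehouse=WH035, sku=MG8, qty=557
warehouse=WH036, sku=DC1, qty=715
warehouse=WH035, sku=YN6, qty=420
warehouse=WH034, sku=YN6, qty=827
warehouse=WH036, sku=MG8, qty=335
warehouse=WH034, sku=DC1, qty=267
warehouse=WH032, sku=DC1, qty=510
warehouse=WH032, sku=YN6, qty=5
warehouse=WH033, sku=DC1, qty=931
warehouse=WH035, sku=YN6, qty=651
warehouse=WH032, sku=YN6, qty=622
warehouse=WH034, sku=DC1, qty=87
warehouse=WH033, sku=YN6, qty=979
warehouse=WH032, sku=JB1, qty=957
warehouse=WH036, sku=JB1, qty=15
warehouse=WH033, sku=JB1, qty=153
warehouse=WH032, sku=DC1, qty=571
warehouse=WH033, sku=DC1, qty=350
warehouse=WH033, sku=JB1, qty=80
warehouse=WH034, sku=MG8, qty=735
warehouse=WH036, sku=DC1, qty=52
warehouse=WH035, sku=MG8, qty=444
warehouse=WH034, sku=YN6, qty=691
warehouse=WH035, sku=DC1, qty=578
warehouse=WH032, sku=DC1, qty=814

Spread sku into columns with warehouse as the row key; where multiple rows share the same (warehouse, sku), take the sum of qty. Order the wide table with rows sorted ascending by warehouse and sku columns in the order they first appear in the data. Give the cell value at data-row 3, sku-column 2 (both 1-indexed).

With rows sorted ascending by warehouse, row 3 is warehouse=WH034. sku columns in first-appearance order: MG8, JB1, YN6, DC1; column 2 is JB1.
Long rows with warehouse=WH034, sku=JB1: 364 + 714 + 732 = 1810.

1810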